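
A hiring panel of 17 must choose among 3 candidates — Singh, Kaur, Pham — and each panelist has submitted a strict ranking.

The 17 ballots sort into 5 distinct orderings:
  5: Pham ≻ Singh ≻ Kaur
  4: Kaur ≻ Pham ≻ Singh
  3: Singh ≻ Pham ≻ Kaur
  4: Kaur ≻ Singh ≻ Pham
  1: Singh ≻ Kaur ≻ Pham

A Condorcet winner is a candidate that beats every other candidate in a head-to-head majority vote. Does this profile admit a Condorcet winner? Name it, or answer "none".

Check each pair by majority over 17 ballots:
Singh vs Kaur: Singh wins 9–8.
Singh vs Pham: Pham wins 9–8.
Kaur vs Pham: Kaur wins 9–8.
No candidate is unbeaten: Singh loses to Pham; Kaur loses to Singh; Pham loses to Kaur. In particular Singh > Kaur > Pham > Singh is a majority cycle — no Condorcet winner exists.

none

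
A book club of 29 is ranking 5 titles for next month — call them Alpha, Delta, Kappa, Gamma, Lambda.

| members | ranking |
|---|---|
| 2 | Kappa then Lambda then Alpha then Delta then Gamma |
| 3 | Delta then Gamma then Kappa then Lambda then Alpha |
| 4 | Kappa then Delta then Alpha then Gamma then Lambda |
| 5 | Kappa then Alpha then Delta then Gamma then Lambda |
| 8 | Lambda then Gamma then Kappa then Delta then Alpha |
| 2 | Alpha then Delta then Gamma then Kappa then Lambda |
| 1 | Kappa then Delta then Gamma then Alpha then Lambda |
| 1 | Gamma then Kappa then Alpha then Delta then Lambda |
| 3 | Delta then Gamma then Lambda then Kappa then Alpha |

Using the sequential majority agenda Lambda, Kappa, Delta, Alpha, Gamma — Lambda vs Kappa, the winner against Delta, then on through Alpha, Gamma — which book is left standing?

Round 1: Lambda vs Kappa — 11–18, Kappa advances.
Round 2: Kappa vs Delta — 21–8, Kappa advances.
Round 3: Kappa vs Alpha — 27–2, Kappa advances.
Round 4: Kappa vs Gamma — 12–17, Gamma advances.
The agenda winner is Gamma.

Gamma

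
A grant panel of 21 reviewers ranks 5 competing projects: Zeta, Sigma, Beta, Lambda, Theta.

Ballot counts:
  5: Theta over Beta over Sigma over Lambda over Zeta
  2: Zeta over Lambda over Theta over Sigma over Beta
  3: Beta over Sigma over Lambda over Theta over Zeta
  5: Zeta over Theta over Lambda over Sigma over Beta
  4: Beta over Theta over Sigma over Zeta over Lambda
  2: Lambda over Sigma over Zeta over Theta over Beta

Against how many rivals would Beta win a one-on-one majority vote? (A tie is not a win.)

Beta against each rival (21 reviewers):
Beta–Zeta: Beta 12–9.
Beta vs Sigma: Beta, 12–9.
Beta vs Lambda: Beta, 12–9.
Beta vs Theta: 7 to 14, Theta.
Beta beats Zeta, Sigma, Lambda; loses to Theta — 3 pairwise wins.

3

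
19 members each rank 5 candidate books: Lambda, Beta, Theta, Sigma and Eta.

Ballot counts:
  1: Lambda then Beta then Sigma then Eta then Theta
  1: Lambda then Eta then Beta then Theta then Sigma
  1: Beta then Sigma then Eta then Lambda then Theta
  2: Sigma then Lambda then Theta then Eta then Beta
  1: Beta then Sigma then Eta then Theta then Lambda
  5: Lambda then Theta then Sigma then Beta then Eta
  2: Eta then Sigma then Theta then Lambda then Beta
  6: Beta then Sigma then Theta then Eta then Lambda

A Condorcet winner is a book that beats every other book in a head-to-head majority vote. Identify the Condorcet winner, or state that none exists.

none

Head-to-head results (19 members):
Lambda vs Beta: Lambda wins 11–8.
Lambda vs Theta: Lambda, 10–9.
Lambda vs Sigma: Sigma wins 12–7.
Lambda vs Eta: Lambda is ranked higher on 1+1+2+5 = 9 ballots, Eta on 10. Eta wins 10–9.
Beta vs Theta: Beta preferred on 1+1+1+1+6 = 10 ballots; Beta wins 10–9.
Beta vs Sigma: Beta is ranked higher on 1+1+1+1+6 = 10 ballots, Sigma on 9. Beta wins 10–9.
Beta vs Eta: 1+1+1+5+6 = 14 for Beta, 5 for Eta — Beta by 14–5.
Theta vs Sigma: 1+5 = 6 for Theta, 13 for Sigma — Sigma by 13–6.
Theta vs Eta: 13 to 6, Theta.
Sigma–Eta: Sigma 16–3.
No book is unbeaten: Lambda loses to Sigma; Beta loses to Lambda; Theta loses to Lambda; Sigma loses to Beta; Eta loses to Beta. In particular Lambda beats Beta beats Sigma beats Lambda is a majority cycle — no Condorcet winner exists.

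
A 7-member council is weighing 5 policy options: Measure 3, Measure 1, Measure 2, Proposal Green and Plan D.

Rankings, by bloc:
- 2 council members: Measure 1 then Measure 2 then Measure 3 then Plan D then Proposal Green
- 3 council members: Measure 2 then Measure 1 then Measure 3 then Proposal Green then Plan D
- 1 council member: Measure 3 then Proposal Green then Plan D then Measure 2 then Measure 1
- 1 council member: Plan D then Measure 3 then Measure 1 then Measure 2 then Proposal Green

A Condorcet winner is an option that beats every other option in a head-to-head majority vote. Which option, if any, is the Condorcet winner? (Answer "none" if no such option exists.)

Check each pair by majority over 7 ballots:
Measure 3 vs Measure 1: Measure 3 is ranked higher on 1+1 = 2 ballots, Measure 1 on 5. Measure 1 wins 5–2.
Measure 3 vs Measure 2: 1+1 = 2 for Measure 3, 5 for Measure 2 — Measure 2 by 5–2.
Measure 3 vs Proposal Green: 7 to 0, Measure 3.
Measure 3 vs Plan D: 2+3+1 = 6 for Measure 3, 1 for Plan D — Measure 3 by 6–1.
Measure 1 vs Measure 2: 2+1 = 3 for Measure 1, 4 for Measure 2 — Measure 2 by 4–3.
Measure 1 vs Proposal Green: Measure 1 is ranked higher on 2+3+1 = 6 ballots, Proposal Green on 1. Measure 1 wins 6–1.
Measure 1 vs Plan D: Measure 1 preferred on 2+3 = 5 ballots; Measure 1 wins 5–2.
Measure 2 vs Proposal Green: Measure 2 is ranked higher on 2+3+1 = 6 ballots, Proposal Green on 1. Measure 2 wins 6–1.
Measure 2 vs Plan D: Measure 2 preferred on 2+3 = 5 ballots; Measure 2 wins 5–2.
Proposal Green vs Plan D: Proposal Green is ranked higher on 3+1 = 4 ballots, Plan D on 3. Proposal Green wins 4–3.
Measure 2 wins every pairwise contest, so Measure 2 is the Condorcet winner.

Measure 2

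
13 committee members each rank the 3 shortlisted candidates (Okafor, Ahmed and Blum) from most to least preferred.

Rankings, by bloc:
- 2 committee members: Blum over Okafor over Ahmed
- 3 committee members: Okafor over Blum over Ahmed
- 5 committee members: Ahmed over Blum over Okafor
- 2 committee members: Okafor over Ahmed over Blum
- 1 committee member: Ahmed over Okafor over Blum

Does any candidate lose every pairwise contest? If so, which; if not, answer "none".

Head-to-head results (13 committee members):
Okafor vs Ahmed: 2+3+2 = 7 for Okafor, 6 for Ahmed — Okafor by 7–6.
Okafor–Blum: Blum 7–6.
Ahmed vs Blum: Ahmed, 8–5.
Each candidate has at least one pairwise win (Okafor beats Ahmed; Ahmed beats Blum; Blum beats Okafor) — no Condorcet loser.

none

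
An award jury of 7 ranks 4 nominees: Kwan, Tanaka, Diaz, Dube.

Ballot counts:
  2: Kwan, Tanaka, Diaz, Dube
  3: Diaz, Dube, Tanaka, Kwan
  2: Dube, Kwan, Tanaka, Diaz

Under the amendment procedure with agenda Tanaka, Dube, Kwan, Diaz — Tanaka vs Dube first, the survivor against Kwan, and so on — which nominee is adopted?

Round 1: Tanaka vs Dube — 2–5, Dube advances.
Round 2: Dube vs Kwan — 5–2, Dube advances.
Round 3: Dube vs Diaz — 2–5, Diaz advances.
The agenda winner is Diaz.

Diaz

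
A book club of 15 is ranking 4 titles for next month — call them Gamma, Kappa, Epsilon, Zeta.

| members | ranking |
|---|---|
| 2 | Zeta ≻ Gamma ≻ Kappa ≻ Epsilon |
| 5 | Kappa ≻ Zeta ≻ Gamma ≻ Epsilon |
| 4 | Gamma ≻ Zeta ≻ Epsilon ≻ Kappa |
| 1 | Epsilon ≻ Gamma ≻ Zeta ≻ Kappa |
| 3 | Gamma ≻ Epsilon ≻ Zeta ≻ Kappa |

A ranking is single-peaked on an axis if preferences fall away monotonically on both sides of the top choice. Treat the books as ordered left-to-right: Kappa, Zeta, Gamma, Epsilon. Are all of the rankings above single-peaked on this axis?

Axis positions: Kappa=1, Zeta=2, Gamma=3, Epsilon=4.
Faction 1 (peak Zeta at position 2): ranking walks positions 2-3-1-4, expanding outward from the peak — single-peaked.
Faction 2 (peak Kappa at position 1): ranking walks positions 1-2-3-4, expanding outward from the peak — single-peaked.
Faction 3 (peak Gamma at position 3): ranking walks positions 3-2-4-1, expanding outward from the peak — single-peaked.
Faction 4 (peak Epsilon at position 4): ranking walks positions 4-3-2-1, expanding outward from the peak — single-peaked.
Faction 5 (peak Gamma at position 3): ranking walks positions 3-4-2-1, expanding outward from the peak — single-peaked.
Every ranking is single-peaked on this axis.

yes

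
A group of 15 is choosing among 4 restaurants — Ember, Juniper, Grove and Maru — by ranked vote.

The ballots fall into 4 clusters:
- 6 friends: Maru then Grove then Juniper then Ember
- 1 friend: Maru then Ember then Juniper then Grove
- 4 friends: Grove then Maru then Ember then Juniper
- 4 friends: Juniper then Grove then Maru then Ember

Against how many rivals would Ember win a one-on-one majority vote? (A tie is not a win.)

0

Ember against each rival (15 friends):
Ember vs Juniper: 1+4 = 5 for Ember, 10 for Juniper — Juniper by 10–5.
Ember vs Grove: Grove, 14–1.
Ember vs Maru: Ember preferred on 0 ballots; Maru wins 15–0.
Ember beats no one; loses to Juniper, Grove, Maru — 0 pairwise wins.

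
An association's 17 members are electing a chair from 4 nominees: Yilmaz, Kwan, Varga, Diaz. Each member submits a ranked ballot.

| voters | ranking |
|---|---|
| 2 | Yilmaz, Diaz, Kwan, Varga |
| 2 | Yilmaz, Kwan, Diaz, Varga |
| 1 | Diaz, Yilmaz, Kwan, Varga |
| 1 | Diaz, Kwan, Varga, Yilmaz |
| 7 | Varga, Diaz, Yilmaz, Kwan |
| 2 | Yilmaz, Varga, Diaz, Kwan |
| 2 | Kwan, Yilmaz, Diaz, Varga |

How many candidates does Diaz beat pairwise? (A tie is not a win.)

Diaz against each rival (17 voters):
Diaz vs Yilmaz: Diaz preferred on 1+1+7 = 9 ballots; Diaz wins 9–8.
Diaz vs Kwan: Diaz is ranked higher on 2+1+1+7+2 = 13 ballots, Kwan on 4. Diaz wins 13–4.
Diaz vs Varga: Diaz is ranked higher on 2+2+1+1+2 = 8 ballots, Varga on 9. Varga wins 9–8.
Diaz beats Yilmaz, Kwan; loses to Varga — 2 pairwise wins.

2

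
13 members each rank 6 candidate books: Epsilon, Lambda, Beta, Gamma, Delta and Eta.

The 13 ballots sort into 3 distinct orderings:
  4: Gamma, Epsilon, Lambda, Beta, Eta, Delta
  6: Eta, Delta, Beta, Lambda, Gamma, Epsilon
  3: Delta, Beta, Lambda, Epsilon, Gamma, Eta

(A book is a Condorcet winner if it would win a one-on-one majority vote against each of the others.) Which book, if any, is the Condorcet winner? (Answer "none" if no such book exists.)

Pairwise majorities:
Epsilon vs Lambda: Lambda, 9–4.
Epsilon vs Beta: Beta, 9–4.
Epsilon vs Gamma: Gamma, 10–3.
Epsilon–Delta: Delta 9–4.
Epsilon vs Eta: Epsilon, 7–6.
Lambda vs Beta: Beta wins 9–4.
Lambda vs Gamma: Lambda, 9–4.
Lambda–Delta: Delta 9–4.
Lambda–Eta: Lambda 7–6.
Beta vs Gamma: Beta, 9–4.
Beta vs Delta: Delta wins 9–4.
Beta vs Eta: Beta wins 7–6.
Gamma vs Delta: Delta, 9–4.
Gamma vs Eta: Gamma wins 7–6.
Delta–Eta: Eta 10–3.
Every book loses at least once (Epsilon loses to Lambda; Lambda loses to Beta; Beta loses to Delta; Gamma loses to Lambda; Delta loses to Eta; Eta loses to Epsilon). The majority relation contains the cycle Epsilon → Eta → Delta → Epsilon, so there is no Condorcet winner.

none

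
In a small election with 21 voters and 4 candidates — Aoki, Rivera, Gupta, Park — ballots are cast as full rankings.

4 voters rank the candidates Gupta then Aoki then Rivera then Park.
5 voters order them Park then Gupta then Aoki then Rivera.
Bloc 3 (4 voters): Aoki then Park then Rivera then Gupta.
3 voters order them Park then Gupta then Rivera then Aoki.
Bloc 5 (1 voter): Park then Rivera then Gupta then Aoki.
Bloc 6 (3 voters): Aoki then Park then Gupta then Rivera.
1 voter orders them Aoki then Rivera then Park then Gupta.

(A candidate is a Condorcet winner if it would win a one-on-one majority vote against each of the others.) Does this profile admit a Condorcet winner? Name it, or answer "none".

none

Pairwise majorities:
Aoki vs Rivera: Aoki preferred on 4+5+4+3+1 = 17 ballots; Aoki wins 17–4.
Aoki vs Gupta: Aoki preferred on 4+3+1 = 8 ballots; Gupta wins 13–8.
Aoki vs Park: Aoki is ranked higher on 4+4+3+1 = 12 ballots, Park on 9. Aoki wins 12–9.
Rivera vs Gupta: Rivera is ranked higher on 4+1+1 = 6 ballots, Gupta on 15. Gupta wins 15–6.
Rivera vs Park: Rivera is ranked higher on 4+1 = 5 ballots, Park on 16. Park wins 16–5.
Gupta vs Park: Gupta is ranked higher on 4 ballots, Park on 17. Park wins 17–4.
No candidate is unbeaten: Aoki loses to Gupta; Rivera loses to Aoki; Gupta loses to Park; Park loses to Aoki. In particular Aoki > Park > Gupta > Aoki is a majority cycle — no Condorcet winner exists.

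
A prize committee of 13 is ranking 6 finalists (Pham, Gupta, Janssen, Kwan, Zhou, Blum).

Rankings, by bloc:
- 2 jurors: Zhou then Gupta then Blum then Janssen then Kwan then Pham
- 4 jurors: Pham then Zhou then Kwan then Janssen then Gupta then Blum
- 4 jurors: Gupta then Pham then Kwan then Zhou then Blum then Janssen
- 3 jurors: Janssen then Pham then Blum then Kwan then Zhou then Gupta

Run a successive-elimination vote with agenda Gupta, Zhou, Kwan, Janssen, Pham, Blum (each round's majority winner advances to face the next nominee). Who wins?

Pham

Round 1: Gupta vs Zhou — 4–9, Zhou advances.
Round 2: Zhou vs Kwan — 6–7, Kwan advances.
Round 3: Kwan vs Janssen — 8–5, Kwan advances.
Round 4: Kwan vs Pham — 2–11, Pham advances.
Round 5: Pham vs Blum — 11–2, Pham advances.
The agenda winner is Pham.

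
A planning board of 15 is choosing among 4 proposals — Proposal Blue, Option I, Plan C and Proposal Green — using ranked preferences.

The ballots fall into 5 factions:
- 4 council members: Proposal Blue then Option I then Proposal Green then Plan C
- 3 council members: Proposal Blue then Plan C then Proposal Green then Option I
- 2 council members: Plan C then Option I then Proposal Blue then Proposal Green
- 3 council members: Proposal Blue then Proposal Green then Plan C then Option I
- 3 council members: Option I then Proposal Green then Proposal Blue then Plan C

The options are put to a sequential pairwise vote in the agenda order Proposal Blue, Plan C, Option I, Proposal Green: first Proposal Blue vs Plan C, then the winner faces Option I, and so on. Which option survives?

Round 1: Proposal Blue vs Plan C — 13–2, Proposal Blue advances.
Round 2: Proposal Blue vs Option I — 10–5, Proposal Blue advances.
Round 3: Proposal Blue vs Proposal Green — 12–3, Proposal Blue advances.
The agenda winner is Proposal Blue.

Proposal Blue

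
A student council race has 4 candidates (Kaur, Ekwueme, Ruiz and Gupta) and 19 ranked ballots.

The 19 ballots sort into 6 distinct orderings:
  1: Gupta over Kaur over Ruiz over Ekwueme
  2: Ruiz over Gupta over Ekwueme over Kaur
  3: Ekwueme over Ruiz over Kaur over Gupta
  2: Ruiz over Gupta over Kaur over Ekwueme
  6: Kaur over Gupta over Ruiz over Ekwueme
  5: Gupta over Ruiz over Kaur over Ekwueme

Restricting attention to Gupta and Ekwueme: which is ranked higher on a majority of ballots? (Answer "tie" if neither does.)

Gupta

Ballots ranking Gupta above Ekwueme: 1 + 2 + 2 + 6 + 5 = 16.
Ballots ranking Ekwueme above Gupta: 19 − 16 = 3.
Gupta wins the head-to-head 16–3.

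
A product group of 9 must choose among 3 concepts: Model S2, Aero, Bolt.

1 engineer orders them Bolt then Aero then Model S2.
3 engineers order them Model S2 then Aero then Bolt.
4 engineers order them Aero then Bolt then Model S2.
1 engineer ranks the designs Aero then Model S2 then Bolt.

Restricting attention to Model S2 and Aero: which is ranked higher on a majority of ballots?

Ballots ranking Model S2 above Aero: 3.
Ballots ranking Aero above Model S2: 9 − 3 = 6.
Aero wins the head-to-head 6–3.

Aero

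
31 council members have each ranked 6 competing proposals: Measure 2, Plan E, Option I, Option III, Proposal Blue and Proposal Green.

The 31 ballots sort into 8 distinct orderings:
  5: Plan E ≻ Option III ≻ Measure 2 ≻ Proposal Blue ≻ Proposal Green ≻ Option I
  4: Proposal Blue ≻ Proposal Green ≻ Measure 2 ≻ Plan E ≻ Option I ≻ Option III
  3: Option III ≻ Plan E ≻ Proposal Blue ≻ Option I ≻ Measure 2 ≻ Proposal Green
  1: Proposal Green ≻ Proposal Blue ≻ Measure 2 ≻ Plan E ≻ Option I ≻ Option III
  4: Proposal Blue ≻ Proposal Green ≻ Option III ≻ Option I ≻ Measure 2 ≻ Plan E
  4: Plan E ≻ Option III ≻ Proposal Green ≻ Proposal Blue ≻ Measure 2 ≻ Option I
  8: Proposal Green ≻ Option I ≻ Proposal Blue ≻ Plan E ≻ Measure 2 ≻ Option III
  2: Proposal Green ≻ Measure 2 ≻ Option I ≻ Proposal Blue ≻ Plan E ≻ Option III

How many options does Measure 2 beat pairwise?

Measure 2 against each rival (31 council members):
Measure 2–Plan E: Plan E 20–11.
Measure 2 vs Option I: Measure 2, 16–15.
Measure 2 vs Option III: Option III, 16–15.
Measure 2–Proposal Blue: Proposal Blue 24–7.
Measure 2 vs Proposal Green: Proposal Green wins 23–8.
Measure 2 beats Option I; loses to Plan E, Option III, Proposal Blue, Proposal Green — 1 pairwise win.

1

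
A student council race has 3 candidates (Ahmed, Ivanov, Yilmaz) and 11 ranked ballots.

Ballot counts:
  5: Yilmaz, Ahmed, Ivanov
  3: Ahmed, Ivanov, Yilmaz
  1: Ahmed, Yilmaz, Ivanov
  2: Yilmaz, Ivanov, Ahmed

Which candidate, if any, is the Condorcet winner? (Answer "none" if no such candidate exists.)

Pairwise majorities:
Ahmed vs Ivanov: Ahmed is ranked higher on 5+3+1 = 9 ballots, Ivanov on 2. Ahmed wins 9–2.
Ahmed vs Yilmaz: Ahmed preferred on 3+1 = 4 ballots; Yilmaz wins 7–4.
Ivanov vs Yilmaz: Ivanov is ranked higher on 3 ballots, Yilmaz on 8. Yilmaz wins 8–3.
Yilmaz wins every pairwise contest, so Yilmaz is the Condorcet winner.

Yilmaz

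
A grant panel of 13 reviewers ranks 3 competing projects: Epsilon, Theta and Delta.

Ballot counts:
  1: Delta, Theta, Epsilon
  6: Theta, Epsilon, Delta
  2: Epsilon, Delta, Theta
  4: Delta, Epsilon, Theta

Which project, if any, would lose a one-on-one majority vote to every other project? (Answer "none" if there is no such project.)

none

Pairwise majorities:
Epsilon vs Theta: Epsilon preferred on 2+4 = 6 ballots; Theta wins 7–6.
Epsilon vs Delta: Epsilon is ranked higher on 6+2 = 8 ballots, Delta on 5. Epsilon wins 8–5.
Theta vs Delta: 6 to 7, Delta.
Each project has at least one pairwise win (Epsilon beats Delta; Theta beats Epsilon; Delta beats Theta) — no Condorcet loser.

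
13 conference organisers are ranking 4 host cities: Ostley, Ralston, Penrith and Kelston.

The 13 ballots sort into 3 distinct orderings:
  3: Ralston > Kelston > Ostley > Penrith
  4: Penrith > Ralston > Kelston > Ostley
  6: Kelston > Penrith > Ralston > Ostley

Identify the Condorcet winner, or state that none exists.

none

Head-to-head results (13 organisers):
Ostley vs Ralston: 0 to 13, Ralston.
Ostley vs Penrith: 3 to 10, Penrith.
Ostley vs Kelston: Ostley preferred on 0 ballots; Kelston wins 13–0.
Ralston vs Penrith: 3 to 10, Penrith.
Ralston vs Kelston: 3+4 = 7 for Ralston, 6 for Kelston — Ralston by 7–6.
Penrith vs Kelston: 4 to 9, Kelston.
Every city loses at least once (Ostley loses to Ralston; Ralston loses to Penrith; Penrith loses to Kelston; Kelston loses to Ralston). The majority relation contains the cycle Ralston beats Kelston beats Penrith beats Ralston, so there is no Condorcet winner.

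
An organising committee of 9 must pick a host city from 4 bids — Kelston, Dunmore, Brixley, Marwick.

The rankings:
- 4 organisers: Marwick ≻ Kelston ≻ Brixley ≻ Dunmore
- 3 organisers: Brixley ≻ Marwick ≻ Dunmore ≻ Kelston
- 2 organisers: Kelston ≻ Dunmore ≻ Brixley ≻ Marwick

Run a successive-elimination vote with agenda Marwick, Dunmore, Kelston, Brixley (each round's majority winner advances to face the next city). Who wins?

Round 1: Marwick vs Dunmore — 7–2, Marwick advances.
Round 2: Marwick vs Kelston — 7–2, Marwick advances.
Round 3: Marwick vs Brixley — 4–5, Brixley advances.
Brixley survives the agenda.

Brixley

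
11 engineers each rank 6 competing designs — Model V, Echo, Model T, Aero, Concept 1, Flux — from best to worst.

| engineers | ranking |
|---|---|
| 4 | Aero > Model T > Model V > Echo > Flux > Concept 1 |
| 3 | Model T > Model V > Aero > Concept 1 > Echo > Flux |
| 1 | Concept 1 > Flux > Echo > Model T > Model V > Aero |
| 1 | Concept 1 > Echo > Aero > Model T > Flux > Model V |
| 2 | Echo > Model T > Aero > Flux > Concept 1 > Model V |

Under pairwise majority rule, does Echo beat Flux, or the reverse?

Ballots ranking Echo above Flux: 4 + 3 + 1 + 2 = 10.
Ballots ranking Flux above Echo: 11 − 10 = 1.
Echo wins the head-to-head 10–1.

Echo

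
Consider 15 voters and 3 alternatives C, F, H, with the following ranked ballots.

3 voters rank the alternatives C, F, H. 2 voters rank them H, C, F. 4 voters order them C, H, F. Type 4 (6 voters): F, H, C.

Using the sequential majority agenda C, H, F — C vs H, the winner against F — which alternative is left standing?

F

Round 1: C vs H — 7–8, H advances.
Round 2: H vs F — 6–9, F advances.
F survives the agenda.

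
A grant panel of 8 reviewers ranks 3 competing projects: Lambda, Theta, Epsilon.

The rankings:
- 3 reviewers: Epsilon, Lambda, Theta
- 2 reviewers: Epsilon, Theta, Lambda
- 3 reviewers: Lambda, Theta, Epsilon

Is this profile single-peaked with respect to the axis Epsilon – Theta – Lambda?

no

Axis positions: Epsilon=1, Theta=2, Lambda=3.
Bloc 1: ranking walks positions 1-3-2; Lambda is ranked above Theta even though Theta lies between Lambda and the peak Epsilon on the axis — preferences dip and rise again. Not single-peaked.
Bloc 2 (peak Epsilon at position 1): ranking walks positions 1-2-3, expanding outward from the peak — single-peaked.
Bloc 3 (peak Lambda at position 3): ranking walks positions 3-2-1, expanding outward from the peak — single-peaked.
Bloc 1 violates single-peakedness, so the profile is not single-peaked on this axis.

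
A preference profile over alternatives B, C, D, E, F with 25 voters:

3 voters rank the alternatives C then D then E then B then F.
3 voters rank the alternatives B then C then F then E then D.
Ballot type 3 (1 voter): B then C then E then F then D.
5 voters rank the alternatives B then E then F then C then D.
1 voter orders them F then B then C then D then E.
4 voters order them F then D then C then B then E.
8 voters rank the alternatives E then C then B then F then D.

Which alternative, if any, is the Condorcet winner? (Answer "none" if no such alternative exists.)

Head-to-head results (25 voters):
B vs C: 10 to 15, C.
B vs D: 3+1+5+1+8 = 18 for B, 7 for D — B by 18–7.
B vs E: B is ranked higher on 3+1+5+1+4 = 14 ballots, E on 11. B wins 14–11.
B vs F: B preferred on 3+3+1+5+8 = 20 ballots; B wins 20–5.
C vs D: C wins 21–4.
C–E: E 13–12.
C vs F: C preferred on 3+3+1+8 = 15 ballots; C wins 15–10.
D vs E: 3+1+4 = 8 for D, 17 for E — E by 17–8.
D vs F: F wins 22–3.
E vs F: 17 to 8, E.
No alternative is unbeaten: B loses to C; C loses to E; D loses to B; E loses to B; F loses to B. In particular B > E > C > B is a majority cycle — no Condorcet winner exists.

none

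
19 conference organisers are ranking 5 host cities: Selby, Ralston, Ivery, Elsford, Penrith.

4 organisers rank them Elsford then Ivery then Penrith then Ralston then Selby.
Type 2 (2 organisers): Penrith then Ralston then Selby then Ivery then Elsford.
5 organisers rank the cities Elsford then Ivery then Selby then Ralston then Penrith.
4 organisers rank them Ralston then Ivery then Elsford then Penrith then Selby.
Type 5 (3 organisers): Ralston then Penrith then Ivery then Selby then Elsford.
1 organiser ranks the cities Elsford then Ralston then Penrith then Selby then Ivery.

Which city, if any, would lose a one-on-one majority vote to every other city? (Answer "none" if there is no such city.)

Selby

Pairwise majorities:
Selby vs Ralston: Selby is ranked higher on 5 ballots, Ralston on 14. Ralston wins 14–5.
Selby vs Ivery: Ivery wins 16–3.
Selby–Elsford: Elsford 14–5.
Selby vs Penrith: Selby preferred on 5 ballots; Penrith wins 14–5.
Ralston vs Ivery: 2+4+3+1 = 10 for Ralston, 9 for Ivery — Ralston by 10–9.
Ralston vs Elsford: Ralston preferred on 2+4+3 = 9 ballots; Elsford wins 10–9.
Ralston vs Penrith: Ralston is ranked higher on 5+4+3+1 = 13 ballots, Penrith on 6. Ralston wins 13–6.
Ivery–Elsford: Elsford 10–9.
Ivery vs Penrith: Ivery is ranked higher on 4+5+4 = 13 ballots, Penrith on 6. Ivery wins 13–6.
Elsford vs Penrith: Elsford preferred on 4+5+4+1 = 14 ballots; Elsford wins 14–5.
Selby is beaten in every head-to-head and is the Condorcet loser.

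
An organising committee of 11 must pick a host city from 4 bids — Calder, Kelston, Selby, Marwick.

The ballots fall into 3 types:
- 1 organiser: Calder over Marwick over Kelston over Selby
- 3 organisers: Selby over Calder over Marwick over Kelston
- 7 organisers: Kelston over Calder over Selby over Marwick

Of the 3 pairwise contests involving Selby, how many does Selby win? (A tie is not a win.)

1

Selby against each rival (11 organisers):
Selby–Calder: Calder 8–3.
Selby vs Kelston: Selby preferred on 3 ballots; Kelston wins 8–3.
Selby vs Marwick: 10 to 1, Selby.
Selby beats Marwick; loses to Calder, Kelston — 1 pairwise win.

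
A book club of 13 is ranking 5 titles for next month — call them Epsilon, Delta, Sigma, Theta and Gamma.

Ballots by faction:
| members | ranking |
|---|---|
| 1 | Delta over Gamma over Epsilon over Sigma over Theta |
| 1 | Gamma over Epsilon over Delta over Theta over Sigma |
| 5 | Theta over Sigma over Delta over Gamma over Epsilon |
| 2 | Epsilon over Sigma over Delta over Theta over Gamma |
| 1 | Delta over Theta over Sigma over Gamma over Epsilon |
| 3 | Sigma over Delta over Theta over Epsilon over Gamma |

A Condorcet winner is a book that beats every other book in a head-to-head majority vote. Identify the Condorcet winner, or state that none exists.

none

Pairwise majorities:
Epsilon vs Delta: Epsilon preferred on 1+2 = 3 ballots; Delta wins 10–3.
Epsilon vs Sigma: Epsilon preferred on 1+1+2 = 4 ballots; Sigma wins 9–4.
Epsilon vs Theta: Epsilon preferred on 1+1+2 = 4 ballots; Theta wins 9–4.
Epsilon vs Gamma: Epsilon preferred on 2+3 = 5 ballots; Gamma wins 8–5.
Delta vs Sigma: 1+1+1 = 3 for Delta, 10 for Sigma — Sigma by 10–3.
Delta vs Theta: Delta is ranked higher on 1+1+2+1+3 = 8 ballots, Theta on 5. Delta wins 8–5.
Delta vs Gamma: 1+5+2+1+3 = 12 for Delta, 1 for Gamma — Delta by 12–1.
Sigma vs Theta: Sigma preferred on 1+2+3 = 6 ballots; Theta wins 7–6.
Sigma vs Gamma: Sigma is ranked higher on 5+2+1+3 = 11 ballots, Gamma on 2. Sigma wins 11–2.
Theta vs Gamma: Theta preferred on 5+2+1+3 = 11 ballots; Theta wins 11–2.
No book is unbeaten: Epsilon loses to Delta; Delta loses to Sigma; Sigma loses to Theta; Theta loses to Delta; Gamma loses to Delta. In particular Delta → Theta → Sigma → Delta is a majority cycle — no Condorcet winner exists.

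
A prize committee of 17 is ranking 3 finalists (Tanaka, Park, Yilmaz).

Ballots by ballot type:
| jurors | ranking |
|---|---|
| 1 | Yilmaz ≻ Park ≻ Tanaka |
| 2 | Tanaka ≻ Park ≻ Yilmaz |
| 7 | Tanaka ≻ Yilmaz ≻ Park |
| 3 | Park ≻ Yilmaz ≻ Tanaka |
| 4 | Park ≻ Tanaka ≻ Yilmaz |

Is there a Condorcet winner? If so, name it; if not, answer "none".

Tanaka

Pairwise majorities:
Tanaka vs Park: Tanaka, 9–8.
Tanaka vs Yilmaz: 13 to 4, Tanaka.
Park vs Yilmaz: Park preferred on 2+3+4 = 9 ballots; Park wins 9–8.
Tanaka defeats every rival head-to-head and is the Condorcet winner.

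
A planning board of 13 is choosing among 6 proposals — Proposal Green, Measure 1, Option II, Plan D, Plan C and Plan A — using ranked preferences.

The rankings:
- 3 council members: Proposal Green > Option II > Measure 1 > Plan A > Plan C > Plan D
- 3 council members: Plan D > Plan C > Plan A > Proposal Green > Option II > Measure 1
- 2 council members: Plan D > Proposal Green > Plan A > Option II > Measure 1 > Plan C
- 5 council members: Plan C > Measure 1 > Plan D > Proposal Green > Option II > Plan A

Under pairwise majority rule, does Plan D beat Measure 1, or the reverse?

Measure 1

Ballots ranking Plan D above Measure 1: 3 + 2 = 5.
Ballots ranking Measure 1 above Plan D: 13 − 5 = 8.
Measure 1 wins the head-to-head 8–5.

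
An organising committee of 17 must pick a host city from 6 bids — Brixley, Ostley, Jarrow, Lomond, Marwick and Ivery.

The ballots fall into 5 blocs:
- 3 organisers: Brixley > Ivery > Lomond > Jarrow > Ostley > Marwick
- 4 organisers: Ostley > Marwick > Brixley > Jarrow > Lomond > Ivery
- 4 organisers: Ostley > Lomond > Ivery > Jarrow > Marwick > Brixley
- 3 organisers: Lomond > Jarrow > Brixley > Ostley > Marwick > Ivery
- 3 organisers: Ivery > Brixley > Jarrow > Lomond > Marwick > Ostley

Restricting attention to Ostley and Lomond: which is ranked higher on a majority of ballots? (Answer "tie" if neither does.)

Ballots ranking Ostley above Lomond: 4 + 4 = 8.
Ballots ranking Lomond above Ostley: 17 − 8 = 9.
Lomond wins the head-to-head 9–8.

Lomond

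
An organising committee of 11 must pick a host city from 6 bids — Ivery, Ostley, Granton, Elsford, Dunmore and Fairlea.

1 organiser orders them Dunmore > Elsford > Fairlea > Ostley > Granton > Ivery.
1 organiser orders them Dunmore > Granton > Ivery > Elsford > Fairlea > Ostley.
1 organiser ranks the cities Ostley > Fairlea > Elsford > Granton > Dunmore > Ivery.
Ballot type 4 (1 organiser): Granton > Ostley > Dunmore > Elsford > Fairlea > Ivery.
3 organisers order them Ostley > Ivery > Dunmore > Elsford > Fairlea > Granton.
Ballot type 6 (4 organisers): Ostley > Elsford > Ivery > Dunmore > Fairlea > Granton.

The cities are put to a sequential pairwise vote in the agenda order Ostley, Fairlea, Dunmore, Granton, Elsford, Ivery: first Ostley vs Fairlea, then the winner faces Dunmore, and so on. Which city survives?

Round 1: Ostley vs Fairlea — 9–2, Ostley advances.
Round 2: Ostley vs Dunmore — 9–2, Ostley advances.
Round 3: Ostley vs Granton — 9–2, Ostley advances.
Round 4: Ostley vs Elsford — 9–2, Ostley advances.
Round 5: Ostley vs Ivery — 10–1, Ostley advances.
Ostley survives the agenda.

Ostley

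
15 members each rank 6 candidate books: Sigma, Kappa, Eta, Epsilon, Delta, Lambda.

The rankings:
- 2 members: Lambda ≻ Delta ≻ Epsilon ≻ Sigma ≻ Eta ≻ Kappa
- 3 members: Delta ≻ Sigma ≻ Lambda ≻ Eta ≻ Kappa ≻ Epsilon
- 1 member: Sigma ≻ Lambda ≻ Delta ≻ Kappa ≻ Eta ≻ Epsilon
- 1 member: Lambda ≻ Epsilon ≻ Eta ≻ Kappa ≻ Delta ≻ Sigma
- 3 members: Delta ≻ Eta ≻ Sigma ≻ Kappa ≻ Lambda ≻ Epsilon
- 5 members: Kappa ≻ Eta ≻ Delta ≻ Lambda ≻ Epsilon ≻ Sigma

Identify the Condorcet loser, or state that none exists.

Pairwise majorities:
Sigma vs Kappa: Sigma preferred on 2+3+1+3 = 9 ballots; Sigma wins 9–6.
Sigma vs Eta: Sigma is ranked higher on 2+3+1 = 6 ballots, Eta on 9. Eta wins 9–6.
Sigma vs Epsilon: 7 to 8, Epsilon.
Sigma vs Delta: 1 for Sigma, 14 for Delta — Delta by 14–1.
Sigma vs Lambda: Lambda, 8–7.
Kappa vs Eta: Eta wins 9–6.
Kappa–Epsilon: Kappa 12–3.
Kappa vs Delta: 6 to 9, Delta.
Kappa vs Lambda: Kappa, 8–7.
Eta vs Epsilon: 12 to 3, Eta.
Eta vs Delta: Eta preferred on 1+5 = 6 ballots; Delta wins 9–6.
Eta vs Lambda: Eta wins 8–7.
Epsilon vs Delta: Delta wins 14–1.
Epsilon vs Lambda: Epsilon preferred on 0 ballots; Lambda wins 15–0.
Delta vs Lambda: 11 to 4, Delta.
Each book has at least one pairwise win (Sigma beats Kappa; Kappa beats Epsilon; Eta beats Sigma; Epsilon beats Sigma; Delta beats Sigma; Lambda beats Sigma) — no Condorcet loser.

none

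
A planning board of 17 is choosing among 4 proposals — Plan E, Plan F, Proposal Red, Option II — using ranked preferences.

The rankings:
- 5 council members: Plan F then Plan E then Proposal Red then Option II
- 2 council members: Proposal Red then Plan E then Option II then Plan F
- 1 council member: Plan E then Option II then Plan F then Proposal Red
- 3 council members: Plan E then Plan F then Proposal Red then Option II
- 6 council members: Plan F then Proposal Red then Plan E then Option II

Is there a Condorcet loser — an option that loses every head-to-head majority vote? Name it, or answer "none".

Pairwise majorities:
Plan E–Plan F: Plan F 11–6.
Plan E–Proposal Red: Plan E 9–8.
Plan E vs Option II: 5+2+1+3+6 = 17 for Plan E, 0 for Option II — Plan E by 17–0.
Plan F vs Proposal Red: 5+1+3+6 = 15 for Plan F, 2 for Proposal Red — Plan F by 15–2.
Plan F vs Option II: Plan F wins 14–3.
Proposal Red vs Option II: 16 to 1, Proposal Red.
Only Option II has no wins; Option II is the Condorcet loser.

Option II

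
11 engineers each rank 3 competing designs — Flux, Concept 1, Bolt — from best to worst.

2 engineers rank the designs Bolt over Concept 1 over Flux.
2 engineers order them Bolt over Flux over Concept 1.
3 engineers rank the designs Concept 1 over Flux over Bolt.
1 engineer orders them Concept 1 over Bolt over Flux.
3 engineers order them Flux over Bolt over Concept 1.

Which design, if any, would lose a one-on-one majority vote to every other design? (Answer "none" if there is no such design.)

none

Head-to-head results (11 engineers):
Flux vs Concept 1: 2+3 = 5 for Flux, 6 for Concept 1 — Concept 1 by 6–5.
Flux vs Bolt: Flux preferred on 3+3 = 6 ballots; Flux wins 6–5.
Concept 1 vs Bolt: Bolt wins 7–4.
No design is winless: Flux beats Bolt; Concept 1 beats Flux; Bolt beats Concept 1. There is no Condorcet loser.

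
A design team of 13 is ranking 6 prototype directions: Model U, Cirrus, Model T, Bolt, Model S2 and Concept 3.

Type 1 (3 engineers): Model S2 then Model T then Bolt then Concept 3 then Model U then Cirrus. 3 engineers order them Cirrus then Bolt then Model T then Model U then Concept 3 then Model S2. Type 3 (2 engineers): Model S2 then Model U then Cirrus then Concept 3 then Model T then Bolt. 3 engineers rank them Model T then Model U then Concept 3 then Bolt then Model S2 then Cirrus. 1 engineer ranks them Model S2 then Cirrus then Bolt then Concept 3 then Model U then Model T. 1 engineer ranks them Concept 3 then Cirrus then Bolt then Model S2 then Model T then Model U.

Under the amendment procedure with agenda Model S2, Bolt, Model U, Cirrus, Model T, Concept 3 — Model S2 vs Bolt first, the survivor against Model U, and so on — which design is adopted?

Round 1: Model S2 vs Bolt — 6–7, Bolt advances.
Round 2: Bolt vs Model U — 8–5, Bolt advances.
Round 3: Bolt vs Cirrus — 6–7, Cirrus advances.
Round 4: Cirrus vs Model T — 7–6, Cirrus advances.
Round 5: Cirrus vs Concept 3 — 6–7, Concept 3 advances.
The agenda winner is Concept 3.

Concept 3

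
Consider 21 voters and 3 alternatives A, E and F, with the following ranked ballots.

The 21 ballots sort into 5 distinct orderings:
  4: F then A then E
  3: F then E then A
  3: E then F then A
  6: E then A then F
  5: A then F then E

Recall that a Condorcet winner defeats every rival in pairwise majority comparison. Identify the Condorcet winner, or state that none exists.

Check each pair by majority over 21 ballots:
A vs E: 9 to 12, E.
A vs F: A is ranked higher on 6+5 = 11 ballots, F on 10. A wins 11–10.
E vs F: 3+6 = 9 for E, 12 for F — F by 12–9.
Each alternative drops at least one matchup (A loses to E; E loses to F; F loses to A); the cycle A beats F beats E beats A rules out a Condorcet winner.

none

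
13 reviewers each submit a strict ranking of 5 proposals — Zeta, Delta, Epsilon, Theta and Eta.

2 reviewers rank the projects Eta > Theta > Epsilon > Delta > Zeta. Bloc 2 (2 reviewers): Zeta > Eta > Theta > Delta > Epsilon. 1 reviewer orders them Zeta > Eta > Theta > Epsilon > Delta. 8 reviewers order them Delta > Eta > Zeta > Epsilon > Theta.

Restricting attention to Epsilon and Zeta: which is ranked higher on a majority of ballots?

Zeta

Ballots ranking Epsilon above Zeta: 2.
Ballots ranking Zeta above Epsilon: 13 − 2 = 11.
Zeta wins the head-to-head 11–2.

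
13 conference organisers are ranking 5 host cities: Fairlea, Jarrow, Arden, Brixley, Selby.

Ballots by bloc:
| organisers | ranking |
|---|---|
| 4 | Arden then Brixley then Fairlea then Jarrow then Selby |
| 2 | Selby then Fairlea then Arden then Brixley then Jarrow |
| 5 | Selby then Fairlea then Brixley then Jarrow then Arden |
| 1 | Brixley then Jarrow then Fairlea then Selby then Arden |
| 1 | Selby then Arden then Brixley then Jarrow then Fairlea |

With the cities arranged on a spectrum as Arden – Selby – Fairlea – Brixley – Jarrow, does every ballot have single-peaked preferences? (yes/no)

Axis positions: Arden=1, Selby=2, Fairlea=3, Brixley=4, Jarrow=5.
Bloc 1: ranking walks positions 1-4-3-5-2; Brixley is ranked above Selby even though Selby lies between Brixley and the peak Arden on the axis — preferences dip and rise again. Not single-peaked.
Bloc 2 (peak Selby at position 2): ranking walks positions 2-3-1-4-5, expanding outward from the peak — single-peaked.
Bloc 3 (peak Selby at position 2): ranking walks positions 2-3-4-5-1, expanding outward from the peak — single-peaked.
Bloc 4 (peak Brixley at position 4): ranking walks positions 4-5-3-2-1, expanding outward from the peak — single-peaked.
Bloc 5: ranking walks positions 2-1-4-5-3; Brixley is ranked above Fairlea even though Fairlea lies between Brixley and the peak Selby on the axis — preferences dip and rise again. Not single-peaked.
Bloc 1 violates single-peakedness, so the profile is not single-peaked on this axis.

no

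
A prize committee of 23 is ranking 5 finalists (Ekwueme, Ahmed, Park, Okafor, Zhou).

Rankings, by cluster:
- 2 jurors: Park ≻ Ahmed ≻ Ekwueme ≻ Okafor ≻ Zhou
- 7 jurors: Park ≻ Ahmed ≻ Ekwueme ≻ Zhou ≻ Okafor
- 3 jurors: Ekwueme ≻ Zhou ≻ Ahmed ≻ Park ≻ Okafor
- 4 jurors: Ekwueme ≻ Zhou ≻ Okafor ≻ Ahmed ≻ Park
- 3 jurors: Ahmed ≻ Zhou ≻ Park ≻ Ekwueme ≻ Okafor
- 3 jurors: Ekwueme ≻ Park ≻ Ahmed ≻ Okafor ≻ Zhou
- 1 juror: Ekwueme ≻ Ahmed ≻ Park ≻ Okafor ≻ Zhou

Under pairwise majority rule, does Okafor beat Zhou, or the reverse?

Zhou

Ballots ranking Okafor above Zhou: 2 + 3 + 1 = 6.
Ballots ranking Zhou above Okafor: 23 − 6 = 17.
Zhou wins the head-to-head 17–6.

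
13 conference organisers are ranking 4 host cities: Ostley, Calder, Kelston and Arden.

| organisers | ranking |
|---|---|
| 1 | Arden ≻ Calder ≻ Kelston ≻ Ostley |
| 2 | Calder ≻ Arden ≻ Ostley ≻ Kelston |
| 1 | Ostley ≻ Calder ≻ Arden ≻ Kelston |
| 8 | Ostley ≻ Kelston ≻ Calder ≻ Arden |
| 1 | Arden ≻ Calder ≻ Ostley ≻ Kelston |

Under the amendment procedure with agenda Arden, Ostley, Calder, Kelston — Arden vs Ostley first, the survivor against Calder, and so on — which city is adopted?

Ostley

Round 1: Arden vs Ostley — 4–9, Ostley advances.
Round 2: Ostley vs Calder — 9–4, Ostley advances.
Round 3: Ostley vs Kelston — 12–1, Ostley advances.
The agenda winner is Ostley.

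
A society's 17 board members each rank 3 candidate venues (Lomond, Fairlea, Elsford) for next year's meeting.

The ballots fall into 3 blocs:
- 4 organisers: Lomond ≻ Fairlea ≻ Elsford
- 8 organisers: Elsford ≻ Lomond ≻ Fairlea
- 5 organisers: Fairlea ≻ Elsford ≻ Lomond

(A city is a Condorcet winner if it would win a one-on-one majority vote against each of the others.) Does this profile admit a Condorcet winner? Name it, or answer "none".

Head-to-head results (17 organisers):
Lomond vs Fairlea: Lomond wins 12–5.
Lomond vs Elsford: Elsford wins 13–4.
Fairlea vs Elsford: Fairlea, 9–8.
Each city drops at least one matchup (Lomond loses to Elsford; Fairlea loses to Lomond; Elsford loses to Fairlea); the cycle Lomond > Fairlea > Elsford > Lomond rules out a Condorcet winner.

none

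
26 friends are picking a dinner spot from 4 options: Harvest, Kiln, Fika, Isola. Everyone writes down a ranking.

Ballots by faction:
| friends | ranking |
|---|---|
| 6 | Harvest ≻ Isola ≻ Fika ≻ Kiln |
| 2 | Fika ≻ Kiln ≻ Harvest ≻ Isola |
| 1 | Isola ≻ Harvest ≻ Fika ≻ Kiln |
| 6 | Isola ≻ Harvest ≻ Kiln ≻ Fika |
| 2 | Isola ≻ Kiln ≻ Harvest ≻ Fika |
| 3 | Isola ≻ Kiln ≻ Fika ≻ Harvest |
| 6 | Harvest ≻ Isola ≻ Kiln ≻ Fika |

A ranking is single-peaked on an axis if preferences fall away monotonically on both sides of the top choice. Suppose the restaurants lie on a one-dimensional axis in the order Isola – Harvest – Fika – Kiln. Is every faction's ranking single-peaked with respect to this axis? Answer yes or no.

no

Axis positions: Isola=1, Harvest=2, Fika=3, Kiln=4.
Faction 1 (peak Harvest at position 2): ranking walks positions 2-1-3-4, expanding outward from the peak — single-peaked.
Faction 2 (peak Fika at position 3): ranking walks positions 3-4-2-1, expanding outward from the peak — single-peaked.
Faction 3 (peak Isola at position 1): ranking walks positions 1-2-3-4, expanding outward from the peak — single-peaked.
Faction 4: ranking walks positions 1-2-4-3; Kiln is ranked above Fika even though Fika lies between Kiln and the peak Isola on the axis — preferences dip and rise again. Not single-peaked.
Faction 5: ranking walks positions 1-4-2-3; Kiln is ranked above Harvest even though Harvest lies between Kiln and the peak Isola on the axis — preferences dip and rise again. Not single-peaked.
Faction 6: ranking walks positions 1-4-3-2; Kiln is ranked above Harvest even though Harvest lies between Kiln and the peak Isola on the axis — preferences dip and rise again. Not single-peaked.
Faction 7: ranking walks positions 2-1-4-3; Kiln is ranked above Fika even though Fika lies between Kiln and the peak Harvest on the axis — preferences dip and rise again. Not single-peaked.
Faction 4 violates single-peakedness, so the profile is not single-peaked on this axis.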